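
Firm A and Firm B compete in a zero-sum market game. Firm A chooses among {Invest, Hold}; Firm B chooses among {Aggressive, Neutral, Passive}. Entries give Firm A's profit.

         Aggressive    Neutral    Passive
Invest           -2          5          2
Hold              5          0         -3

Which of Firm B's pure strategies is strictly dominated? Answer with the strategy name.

Passive holds Firm A's payoff strictly below Neutral in every row: 2 < 5, -3 < 0.
So Neutral is strictly dominated for Firm B.

Neutral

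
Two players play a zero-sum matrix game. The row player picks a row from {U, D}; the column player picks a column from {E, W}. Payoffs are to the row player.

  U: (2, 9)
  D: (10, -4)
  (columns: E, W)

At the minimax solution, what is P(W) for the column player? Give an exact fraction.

Row minima: U → 2, D → -4; maximin = 2.
Column maxima: E → 10, W → 9; minimax = 9.
2 ≠ 9, so there is no saddle point; optimal play is mixed.
Let the row player play U with probability p. Expected payoff against E: 2p + 10(1−p) = −8p + 10; against W: 9p + (-4)(1−p) = 13p − 4.
Setting these equal: −8p + 10 = 13p − 4 ⇒ −21p = -14 ⇒ p = 2/3, and the value is (-8)·(2/3) + 10 = 14/3.
For the column player: with q = P(E), equating U's and D's payoffs gives −7q + 9 = 14q − 4 ⇒ q = 13/21.

8/21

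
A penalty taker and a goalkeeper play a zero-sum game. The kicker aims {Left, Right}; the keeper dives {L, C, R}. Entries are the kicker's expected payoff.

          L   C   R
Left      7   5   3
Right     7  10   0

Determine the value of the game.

Row minima: Left → 3, Right → 0; maximin = 3.
Column maxima: L → 7, C → 10, R → 3; minimax = 3.
Since maximin = minimax = 3, there is a saddle point and the value is 3.

3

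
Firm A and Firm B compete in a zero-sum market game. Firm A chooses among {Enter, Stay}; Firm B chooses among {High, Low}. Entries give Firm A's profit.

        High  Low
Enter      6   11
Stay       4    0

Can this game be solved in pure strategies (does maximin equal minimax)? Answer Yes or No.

Yes

Row minima: Enter → 6, Stay → 0; maximin = 6.
Column maxima: High → 6, Low → 11; minimax = 6.
maximin = minimax = 6, so a saddle point exists.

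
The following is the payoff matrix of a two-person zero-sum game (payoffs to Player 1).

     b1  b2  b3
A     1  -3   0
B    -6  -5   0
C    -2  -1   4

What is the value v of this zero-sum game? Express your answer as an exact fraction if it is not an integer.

Row minima: A → -3, B → -6, C → -2; maximin = -2.
Column maxima: b1 → 1, b2 → -1, b3 → 4; minimax = -1.
-2 ≠ -1, so there is no saddle point; optimal play is mixed.
B is strictly dominated by C, so Player 1 never plays it.
b3 is strictly dominated by b2 (it gives Player 1 strictly more in every row), so Player 2 never plays it.
On the remaining 2×2 (A, C vs b1, b2):
Let Player 1 play A with probability p. Expected payoff against b1: 1p + (-2)(1−p) = 3p − 2; against b2: (-3)p + (-1)(1−p) = −2p − 1.
Setting these equal: 3p − 2 = −2p − 1 ⇒ 5p = 1 ⇒ p = 1/5, and the value is (3)·(1/5) − 2 = -7/5.
For Player 2: with q = P(b1), equating A's and C's payoffs gives 4q − 3 = −q − 1 ⇒ q = 2/5.

-7/5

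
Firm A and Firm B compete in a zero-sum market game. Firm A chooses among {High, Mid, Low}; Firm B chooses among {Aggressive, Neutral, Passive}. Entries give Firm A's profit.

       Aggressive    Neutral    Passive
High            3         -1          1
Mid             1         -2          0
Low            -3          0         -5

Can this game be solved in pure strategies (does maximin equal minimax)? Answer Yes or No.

No

Row minima: High → -1, Mid → -2, Low → -5; maximin = -1.
Column maxima: Aggressive → 3, Neutral → 0, Passive → 1; minimax = 0.
-1 ≠ 0, so no pure-strategy equilibrium exists.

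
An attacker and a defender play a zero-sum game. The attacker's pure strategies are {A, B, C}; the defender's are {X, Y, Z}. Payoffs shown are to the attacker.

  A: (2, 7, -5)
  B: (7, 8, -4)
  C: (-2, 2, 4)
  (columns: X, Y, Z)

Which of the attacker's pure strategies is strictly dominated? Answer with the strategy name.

A

B gives a strictly higher payoff than A against every column: 7 > 2, 8 > 7, -4 > -5.
So A is strictly dominated and the attacker never plays it.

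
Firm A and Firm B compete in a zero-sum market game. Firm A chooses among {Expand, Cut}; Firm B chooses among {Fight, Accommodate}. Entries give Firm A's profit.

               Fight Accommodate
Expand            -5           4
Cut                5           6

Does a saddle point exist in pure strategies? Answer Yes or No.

Yes

Row minima: Expand → -5, Cut → 5; maximin = 5.
Column maxima: Fight → 5, Accommodate → 6; minimax = 5.
maximin = minimax = 5, so a saddle point exists.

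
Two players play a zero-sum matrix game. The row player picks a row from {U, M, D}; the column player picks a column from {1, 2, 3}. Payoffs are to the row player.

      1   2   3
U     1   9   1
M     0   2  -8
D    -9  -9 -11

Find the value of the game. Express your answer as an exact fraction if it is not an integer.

Row minima: U → 1, M → -8, D → -11; maximin = 1.
Column maxima: 1 → 1, 2 → 9, 3 → 1; minimax = 1.
Since maximin = minimax = 1, there is a saddle point and the value is 1.

1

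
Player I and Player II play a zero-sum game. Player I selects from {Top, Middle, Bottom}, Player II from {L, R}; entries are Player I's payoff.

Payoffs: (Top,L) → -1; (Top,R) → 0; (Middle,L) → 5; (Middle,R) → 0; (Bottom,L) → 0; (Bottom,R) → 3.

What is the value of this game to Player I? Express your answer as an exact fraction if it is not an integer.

Row minima: Top → -1, Middle → 0, Bottom → 0; maximin = 0.
Column maxima: L → 5, R → 3; minimax = 3.
0 ≠ 3, so there is no saddle point; optimal play is mixed.
Top is strictly dominated by Bottom, so Player I never plays it.
On the remaining 2×2 (Middle, Bottom vs L, R):
Let Player I play Middle with probability p. Expected payoff against L: 5p + 0(1−p) = 5p; against R: 0p + 3(1−p) = −3p + 3.
Setting these equal: 5p = −3p + 3 ⇒ 8p = 3 ⇒ p = 3/8, and the value is (5)·(3/8) = 15/8.
For Player II: with q = P(L), equating Middle's and Bottom's payoffs gives 5q = −3q + 3 ⇒ q = 3/8.

15/8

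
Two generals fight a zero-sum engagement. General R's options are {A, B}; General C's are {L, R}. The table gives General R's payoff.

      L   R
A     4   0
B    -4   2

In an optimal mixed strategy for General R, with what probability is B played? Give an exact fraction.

Row minima: A → 0, B → -4; maximin = 0.
Column maxima: L → 4, R → 2; minimax = 2.
0 ≠ 2, so there is no saddle point; optimal play is mixed.
Let General R play A with probability p. Expected payoff against L: 4p + (-4)(1−p) = 8p − 4; against R: 0p + 2(1−p) = −2p + 2.
Setting these equal: 8p − 4 = −2p + 2 ⇒ 10p = 6 ⇒ p = 3/5, and the value is (8)·(3/5) − 4 = 4/5.
For General C: with q = P(L), equating A's and B's payoffs gives 4q = −6q + 2 ⇒ q = 1/5.

2/5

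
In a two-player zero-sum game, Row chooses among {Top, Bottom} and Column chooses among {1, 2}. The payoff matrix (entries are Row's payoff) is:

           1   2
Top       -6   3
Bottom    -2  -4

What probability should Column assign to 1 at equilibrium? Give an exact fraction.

Row minima: Top → -6, Bottom → -4; maximin = -4.
Column maxima: 1 → -2, 2 → 3; minimax = -2.
-4 ≠ -2, so there is no saddle point; optimal play is mixed.
Let Row play Top with probability p. Expected payoff against 1: (-6)p + (-2)(1−p) = −4p − 2; against 2: 3p + (-4)(1−p) = 7p − 4.
Setting these equal: −4p − 2 = 7p − 4 ⇒ −11p = -2 ⇒ p = 2/11, and the value is (-4)·(2/11) − 2 = -30/11.
For Column: with q = P(1), equating Top's and Bottom's payoffs gives −9q + 3 = 2q − 4 ⇒ q = 7/11.

7/11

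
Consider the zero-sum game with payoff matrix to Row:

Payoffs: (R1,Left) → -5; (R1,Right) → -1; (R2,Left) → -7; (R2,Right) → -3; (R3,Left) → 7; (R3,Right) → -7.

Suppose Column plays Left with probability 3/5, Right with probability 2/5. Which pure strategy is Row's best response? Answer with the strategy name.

R3

Expected payoff of R1: (3/5)·(-5) + (2/5)·(-1) = -17/5.
Expected payoff of R2: (3/5)·(-7) + (2/5)·(-3) = -27/5.
Expected payoff of R3: (3/5)·7 + (2/5)·(-7) = 7/5.
The largest is 7/5, so Row's best response is R3.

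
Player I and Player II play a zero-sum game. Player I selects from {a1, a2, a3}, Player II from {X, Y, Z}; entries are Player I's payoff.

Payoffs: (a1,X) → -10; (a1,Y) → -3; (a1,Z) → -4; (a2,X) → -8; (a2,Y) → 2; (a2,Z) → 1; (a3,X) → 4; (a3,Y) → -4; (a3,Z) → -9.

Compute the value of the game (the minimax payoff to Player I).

Row minima: a1 → -10, a2 → -8, a3 → -9; maximin = -8.
Column maxima: X → 4, Y → 2, Z → 1; minimax = 1.
-8 ≠ 1, so there is no saddle point; optimal play is mixed.
a1 is strictly dominated by a2, so Player I never plays it.
Y is strictly dominated by Z (it gives Player I strictly more in every row), so Player II never plays it.
On the remaining 2×2 (a2, a3 vs X, Z):
Let Player I play a2 with probability p. Expected payoff against X: (-8)p + 4(1−p) = −12p + 4; against Z: 1p + (-9)(1−p) = 10p − 9.
Setting these equal: −12p + 4 = 10p − 9 ⇒ −22p = -13 ⇒ p = 13/22, and the value is (-12)·(13/22) + 4 = -34/11.
For Player II: with q = P(X), equating a2's and a3's payoffs gives −9q + 1 = 13q − 9 ⇒ q = 5/11.

-34/11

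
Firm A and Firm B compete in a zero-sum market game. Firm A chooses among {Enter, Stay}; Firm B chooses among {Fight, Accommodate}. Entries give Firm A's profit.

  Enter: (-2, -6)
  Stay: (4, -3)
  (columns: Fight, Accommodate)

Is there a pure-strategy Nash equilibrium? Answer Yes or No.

Row minima: Enter → -6, Stay → -3; maximin = -3.
Column maxima: Fight → 4, Accommodate → -3; minimax = -3.
maximin = minimax = -3, so a saddle point exists.

Yes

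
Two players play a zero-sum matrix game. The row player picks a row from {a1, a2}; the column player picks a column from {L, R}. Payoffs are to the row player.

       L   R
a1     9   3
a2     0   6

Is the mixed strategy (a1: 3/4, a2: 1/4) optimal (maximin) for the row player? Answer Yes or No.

No

Against L this mix gives (3/4)·9 + (1/4)·0 = 27/4.
Against R this mix gives (3/4)·3 + (1/4)·6 = 15/4.
The column player will play R, holding the row player to 15/4. Shifting weight toward the row that does better against R would raise this floor (the equalizing mix achieves 9/2 against both R and L), so the proposed strategy is not optimal.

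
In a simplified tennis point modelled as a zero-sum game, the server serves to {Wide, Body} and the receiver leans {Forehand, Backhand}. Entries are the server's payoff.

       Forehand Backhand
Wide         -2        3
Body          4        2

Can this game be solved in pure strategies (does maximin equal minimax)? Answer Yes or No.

No

Row minima: Wide → -2, Body → 2; maximin = 2.
Column maxima: Forehand → 4, Backhand → 3; minimax = 3.
2 ≠ 3, so no pure-strategy equilibrium exists.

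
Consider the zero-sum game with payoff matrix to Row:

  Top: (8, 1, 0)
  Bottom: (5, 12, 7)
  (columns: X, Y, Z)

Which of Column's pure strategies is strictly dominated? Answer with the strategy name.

Z holds Row's payoff strictly below Y in every row: 0 < 1, 7 < 12.
So Y is strictly dominated for Column.

Y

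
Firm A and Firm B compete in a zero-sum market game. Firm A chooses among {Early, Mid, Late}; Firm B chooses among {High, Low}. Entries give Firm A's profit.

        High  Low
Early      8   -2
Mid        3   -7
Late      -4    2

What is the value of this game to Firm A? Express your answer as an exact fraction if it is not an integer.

Row minima: Early → -2, Mid → -7, Late → -4; maximin = -2.
Column maxima: High → 8, Low → 2; minimax = 2.
-2 ≠ 2, so there is no saddle point; optimal play is mixed.
Mid is strictly dominated by Early, so Firm A never plays it.
On the remaining 2×2 (Early, Late vs High, Low):
Let Firm A play Early with probability p. Expected payoff against High: 8p + (-4)(1−p) = 12p − 4; against Low: (-2)p + 2(1−p) = −4p + 2.
Setting these equal: 12p − 4 = −4p + 2 ⇒ 16p = 6 ⇒ p = 3/8, and the value is (12)·(3/8) − 4 = 1/2.
For Firm B: with q = P(High), equating Early's and Late's payoffs gives 10q − 2 = −6q + 2 ⇒ q = 1/4.

1/2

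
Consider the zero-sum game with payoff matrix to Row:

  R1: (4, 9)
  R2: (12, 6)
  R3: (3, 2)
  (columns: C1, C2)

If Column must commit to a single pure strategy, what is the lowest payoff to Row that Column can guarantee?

Column maxima: C1 → 12, C2 → 9.
The smallest of these is 9.

9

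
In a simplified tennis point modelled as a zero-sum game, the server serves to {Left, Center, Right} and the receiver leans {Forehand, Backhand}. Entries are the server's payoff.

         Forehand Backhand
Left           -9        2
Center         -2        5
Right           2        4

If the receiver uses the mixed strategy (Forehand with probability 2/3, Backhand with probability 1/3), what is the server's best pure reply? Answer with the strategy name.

Expected payoff of Left: (2/3)·(-9) + (1/3)·2 = -16/3.
Expected payoff of Center: (2/3)·(-2) + (1/3)·5 = 1/3.
Expected payoff of Right: (2/3)·2 + (1/3)·4 = 8/3.
The largest is 8/3, so the server's best response is Right.

Right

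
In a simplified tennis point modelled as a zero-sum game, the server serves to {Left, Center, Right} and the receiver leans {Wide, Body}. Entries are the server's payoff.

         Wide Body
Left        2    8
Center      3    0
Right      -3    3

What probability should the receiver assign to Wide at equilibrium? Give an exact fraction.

8/9

Row minima: Left → 2, Center → 0, Right → -3; maximin = 2.
Column maxima: Wide → 3, Body → 8; minimax = 3.
2 ≠ 3, so there is no saddle point; optimal play is mixed.
Right is strictly dominated by Left, so the server never plays it.
On the remaining 2×2 (Left, Center vs Wide, Body):
Let the server play Left with probability p. Expected payoff against Wide: 2p + 3(1−p) = −p + 3; against Body: 8p + 0(1−p) = 8p.
Setting these equal: −p + 3 = 8p ⇒ −9p = -3 ⇒ p = 1/3, and the value is (-1)·(1/3) + 3 = 8/3.
For the receiver: with q = P(Wide), equating Left's and Center's payoffs gives −6q + 8 = 3q ⇒ q = 8/9.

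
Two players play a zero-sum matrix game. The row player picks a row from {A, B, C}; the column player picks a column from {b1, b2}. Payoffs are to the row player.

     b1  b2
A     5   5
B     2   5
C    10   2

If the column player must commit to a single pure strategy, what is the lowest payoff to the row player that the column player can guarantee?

5

Column maxima: b1 → 10, b2 → 5.
The smallest of these is 5.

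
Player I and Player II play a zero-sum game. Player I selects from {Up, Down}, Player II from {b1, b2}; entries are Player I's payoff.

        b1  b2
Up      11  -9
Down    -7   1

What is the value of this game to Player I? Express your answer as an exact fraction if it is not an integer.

-13/7

Row minima: Up → -9, Down → -7; maximin = -7.
Column maxima: b1 → 11, b2 → 1; minimax = 1.
-7 ≠ 1, so there is no saddle point; optimal play is mixed.
Let Player I play Up with probability p. Expected payoff against b1: 11p + (-7)(1−p) = 18p − 7; against b2: (-9)p + 1(1−p) = −10p + 1.
Setting these equal: 18p − 7 = −10p + 1 ⇒ 28p = 8 ⇒ p = 2/7, and the value is (18)·(2/7) − 7 = -13/7.
For Player II: with q = P(b1), equating Up's and Down's payoffs gives 20q − 9 = −8q + 1 ⇒ q = 5/14.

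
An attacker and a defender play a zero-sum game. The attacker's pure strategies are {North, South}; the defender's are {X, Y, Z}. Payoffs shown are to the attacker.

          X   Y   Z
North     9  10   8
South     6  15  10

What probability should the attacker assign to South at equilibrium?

1/5

Row minima: North → 8, South → 6; maximin = 8.
Column maxima: X → 9, Y → 15, Z → 10; minimax = 9.
8 ≠ 9, so there is no saddle point; optimal play is mixed.
Y is strictly dominated by X (it gives the attacker strictly more in every row), so the defender never plays it.
On the remaining 2×2 (North, South vs X, Z):
Let the attacker play North with probability p. Expected payoff against X: 9p + 6(1−p) = 3p + 6; against Z: 8p + 10(1−p) = −2p + 10.
Setting these equal: 3p + 6 = −2p + 10 ⇒ 5p = 4 ⇒ p = 4/5, and the value is (3)·(4/5) + 6 = 42/5.
For the defender: with q = P(X), equating North's and South's payoffs gives q + 8 = −4q + 10 ⇒ q = 2/5.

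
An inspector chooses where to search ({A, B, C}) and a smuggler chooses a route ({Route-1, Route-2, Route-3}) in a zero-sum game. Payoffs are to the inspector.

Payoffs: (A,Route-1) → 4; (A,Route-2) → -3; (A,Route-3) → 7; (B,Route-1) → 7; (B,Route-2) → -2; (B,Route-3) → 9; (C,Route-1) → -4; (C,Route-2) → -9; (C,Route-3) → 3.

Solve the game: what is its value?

-2

Row minima: A → -3, B → -2, C → -9; maximin = -2.
Column maxima: Route-1 → 7, Route-2 → -2, Route-3 → 9; minimax = -2.
Since maximin = minimax = -2, there is a saddle point and the value is -2.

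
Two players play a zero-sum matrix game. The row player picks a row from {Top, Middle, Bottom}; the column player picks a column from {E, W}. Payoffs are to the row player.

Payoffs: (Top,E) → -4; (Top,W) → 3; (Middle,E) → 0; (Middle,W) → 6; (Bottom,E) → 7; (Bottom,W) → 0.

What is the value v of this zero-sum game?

42/13

Row minima: Top → -4, Middle → 0, Bottom → 0; maximin = 0.
Column maxima: E → 7, W → 6; minimax = 6.
0 ≠ 6, so there is no saddle point; optimal play is mixed.
Top is strictly dominated by Middle, so the row player never plays it.
On the remaining 2×2 (Middle, Bottom vs E, W):
Let the row player play Middle with probability p. Expected payoff against E: 0p + 7(1−p) = −7p + 7; against W: 6p + 0(1−p) = 6p.
Setting these equal: −7p + 7 = 6p ⇒ −13p = -7 ⇒ p = 7/13, and the value is (-7)·(7/13) + 7 = 42/13.
For the column player: with q = P(E), equating Middle's and Bottom's payoffs gives −6q + 6 = 7q ⇒ q = 6/13.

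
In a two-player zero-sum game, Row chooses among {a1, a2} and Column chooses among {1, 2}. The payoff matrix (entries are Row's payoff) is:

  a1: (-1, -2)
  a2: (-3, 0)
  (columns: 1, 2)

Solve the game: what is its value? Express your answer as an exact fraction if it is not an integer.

Row minima: a1 → -2, a2 → -3; maximin = -2.
Column maxima: 1 → -1, 2 → 0; minimax = -1.
-2 ≠ -1, so there is no saddle point; optimal play is mixed.
Let Row play a1 with probability p. Expected payoff against 1: (-1)p + (-3)(1−p) = 2p − 3; against 2: (-2)p + 0(1−p) = −2p.
Setting these equal: 2p − 3 = −2p ⇒ 4p = 3 ⇒ p = 3/4, and the value is (2)·(3/4) − 3 = -3/2.
For Column: with q = P(1), equating a1's and a2's payoffs gives q − 2 = −3q ⇒ q = 1/2.

-3/2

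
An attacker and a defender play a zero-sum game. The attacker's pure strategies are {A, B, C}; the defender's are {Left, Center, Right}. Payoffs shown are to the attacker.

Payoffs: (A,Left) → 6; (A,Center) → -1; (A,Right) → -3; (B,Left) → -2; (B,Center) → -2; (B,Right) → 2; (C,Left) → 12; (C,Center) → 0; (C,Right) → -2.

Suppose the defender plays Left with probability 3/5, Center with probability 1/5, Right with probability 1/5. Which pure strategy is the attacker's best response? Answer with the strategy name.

C

Expected payoff of A: (3/5)·6 + (1/5)·(-1) + (1/5)·(-3) = 14/5.
Expected payoff of B: (3/5)·(-2) + (1/5)·(-2) + (1/5)·2 = -6/5.
Expected payoff of C: (3/5)·12 + (1/5)·0 + (1/5)·(-2) = 34/5.
The largest is 34/5, so the attacker's best response is C.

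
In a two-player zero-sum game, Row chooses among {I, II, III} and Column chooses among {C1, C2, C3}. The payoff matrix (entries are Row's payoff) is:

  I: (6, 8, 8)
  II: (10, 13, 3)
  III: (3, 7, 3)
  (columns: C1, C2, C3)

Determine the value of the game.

Row minima: I → 6, II → 3, III → 3; maximin = 6.
Column maxima: C1 → 10, C2 → 13, C3 → 8; minimax = 8.
6 ≠ 8, so there is no saddle point; optimal play is mixed.
III is strictly dominated by I, so Row never plays it.
C2 is strictly dominated by C1 (it gives Row strictly more in every row), so Column never plays it.
On the remaining 2×2 (I, II vs C1, C3):
Let Row play I with probability p. Expected payoff against C1: 6p + 10(1−p) = −4p + 10; against C3: 8p + 3(1−p) = 5p + 3.
Setting these equal: −4p + 10 = 5p + 3 ⇒ −9p = -7 ⇒ p = 7/9, and the value is (-4)·(7/9) + 10 = 62/9.
For Column: with q = P(C1), equating I's and II's payoffs gives −2q + 8 = 7q + 3 ⇒ q = 5/9.

62/9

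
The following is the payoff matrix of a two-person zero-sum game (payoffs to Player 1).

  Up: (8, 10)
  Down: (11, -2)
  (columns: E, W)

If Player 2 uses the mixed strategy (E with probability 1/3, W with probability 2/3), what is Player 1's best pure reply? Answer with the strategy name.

Up

Expected payoff of Up: (1/3)·8 + (2/3)·10 = 28/3.
Expected payoff of Down: (1/3)·11 + (2/3)·(-2) = 7/3.
The largest is 28/3, so Player 1's best response is Up.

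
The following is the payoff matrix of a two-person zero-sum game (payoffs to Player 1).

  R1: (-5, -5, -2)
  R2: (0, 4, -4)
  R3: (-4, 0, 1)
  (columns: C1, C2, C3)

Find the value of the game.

-16/9

Row minima: R1 → -5, R2 → -4, R3 → -4; maximin = -4.
Column maxima: C1 → 0, C2 → 4, C3 → 1; minimax = 0.
-4 ≠ 0, so there is no saddle point; optimal play is mixed.
R1 is strictly dominated by R3, so Player 1 never plays it.
With R1 eliminated, C2 is strictly dominated by C1 (it gives Player 1 strictly more in every remaining row), so Player 2 never plays it.
On the remaining 2×2 (R2, R3 vs C1, C3):
Let Player 1 play R2 with probability p. Expected payoff against C1: 0p + (-4)(1−p) = 4p − 4; against C3: (-4)p + 1(1−p) = −5p + 1.
Setting these equal: 4p − 4 = −5p + 1 ⇒ 9p = 5 ⇒ p = 5/9, and the value is (4)·(5/9) − 4 = -16/9.
For Player 2: with q = P(C1), equating R2's and R3's payoffs gives 4q − 4 = −5q + 1 ⇒ q = 5/9.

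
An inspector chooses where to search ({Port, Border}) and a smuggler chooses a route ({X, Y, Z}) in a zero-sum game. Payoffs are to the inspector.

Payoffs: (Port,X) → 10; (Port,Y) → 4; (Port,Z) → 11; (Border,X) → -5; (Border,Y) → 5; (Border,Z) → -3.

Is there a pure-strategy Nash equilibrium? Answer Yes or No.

Row minima: Port → 4, Border → -5; maximin = 4.
Column maxima: X → 10, Y → 5, Z → 11; minimax = 5.
4 ≠ 5, so no pure-strategy equilibrium exists.

No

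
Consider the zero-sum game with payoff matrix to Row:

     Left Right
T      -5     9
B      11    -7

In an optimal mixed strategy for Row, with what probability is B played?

Row minima: T → -5, B → -7; maximin = -5.
Column maxima: Left → 11, Right → 9; minimax = 9.
-5 ≠ 9, so there is no saddle point; optimal play is mixed.
Let Row play T with probability p. Expected payoff against Left: (-5)p + 11(1−p) = −16p + 11; against Right: 9p + (-7)(1−p) = 16p − 7.
Setting these equal: −16p + 11 = 16p − 7 ⇒ −32p = -18 ⇒ p = 9/16, and the value is (-16)·(9/16) + 11 = 2.
For Column: with q = P(Left), equating T's and B's payoffs gives −14q + 9 = 18q − 7 ⇒ q = 1/2.

7/16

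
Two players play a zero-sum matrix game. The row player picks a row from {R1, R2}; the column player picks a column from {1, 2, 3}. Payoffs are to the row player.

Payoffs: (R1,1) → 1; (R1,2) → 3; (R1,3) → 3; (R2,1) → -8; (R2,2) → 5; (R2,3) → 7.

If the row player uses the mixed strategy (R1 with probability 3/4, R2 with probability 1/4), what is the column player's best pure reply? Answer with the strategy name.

If the column player plays 1, the row player's expected payoff is (3/4)·1 + (1/4)·(-8) = -5/4.
If the column player plays 2, the row player's expected payoff is (3/4)·3 + (1/4)·5 = 7/2.
If the column player plays 3, the row player's expected payoff is (3/4)·3 + (1/4)·7 = 4.
The column player minimizes the row player's payoff; the smallest is -5/4, so the best response is 1.

1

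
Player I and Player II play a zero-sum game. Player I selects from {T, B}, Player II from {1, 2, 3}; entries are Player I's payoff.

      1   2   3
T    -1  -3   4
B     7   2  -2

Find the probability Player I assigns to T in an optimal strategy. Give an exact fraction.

Row minima: T → -3, B → -2; maximin = -2.
Column maxima: 1 → 7, 2 → 2, 3 → 4; minimax = 2.
-2 ≠ 2, so there is no saddle point; optimal play is mixed.
1 is strictly dominated by 2 (it gives Player I strictly more in every row), so Player II never plays it.
On the remaining 2×2 (T, B vs 2, 3):
Let Player I play T with probability p. Expected payoff against 2: (-3)p + 2(1−p) = −5p + 2; against 3: 4p + (-2)(1−p) = 6p − 2.
Setting these equal: −5p + 2 = 6p − 2 ⇒ −11p = -4 ⇒ p = 4/11, and the value is (-5)·(4/11) + 2 = 2/11.
For Player II: with q = P(2), equating T's and B's payoffs gives −7q + 4 = 4q − 2 ⇒ q = 6/11.

4/11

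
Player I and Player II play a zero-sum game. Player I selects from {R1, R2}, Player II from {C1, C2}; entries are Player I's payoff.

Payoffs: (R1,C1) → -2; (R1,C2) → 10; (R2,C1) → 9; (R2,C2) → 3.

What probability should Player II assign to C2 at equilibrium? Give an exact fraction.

Row minima: R1 → -2, R2 → 3; maximin = 3.
Column maxima: C1 → 9, C2 → 10; minimax = 9.
3 ≠ 9, so there is no saddle point; optimal play is mixed.
Let Player I play R1 with probability p. Expected payoff against C1: (-2)p + 9(1−p) = −11p + 9; against C2: 10p + 3(1−p) = 7p + 3.
Setting these equal: −11p + 9 = 7p + 3 ⇒ −18p = -6 ⇒ p = 1/3, and the value is (-11)·(1/3) + 9 = 16/3.
For Player II: with q = P(C1), equating R1's and R2's payoffs gives −12q + 10 = 6q + 3 ⇒ q = 7/18.

11/18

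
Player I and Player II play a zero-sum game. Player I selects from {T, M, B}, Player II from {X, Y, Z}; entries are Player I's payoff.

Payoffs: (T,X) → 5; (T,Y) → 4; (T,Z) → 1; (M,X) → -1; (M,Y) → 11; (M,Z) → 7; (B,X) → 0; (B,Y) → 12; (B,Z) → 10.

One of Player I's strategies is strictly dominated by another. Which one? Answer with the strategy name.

B gives a strictly higher payoff than M against every column: 0 > -1, 12 > 11, 10 > 7.
So M is strictly dominated and Player I never plays it.

M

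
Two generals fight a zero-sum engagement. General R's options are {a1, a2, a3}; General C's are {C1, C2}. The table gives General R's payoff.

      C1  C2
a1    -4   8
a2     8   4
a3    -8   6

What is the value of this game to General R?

5

Row minima: a1 → -4, a2 → 4, a3 → -8; maximin = 4.
Column maxima: C1 → 8, C2 → 8; minimax = 8.
4 ≠ 8, so there is no saddle point; optimal play is mixed.
a3 is strictly dominated by a1, so General R never plays it.
On the remaining 2×2 (a1, a2 vs C1, C2):
Let General R play a1 with probability p. Expected payoff against C1: (-4)p + 8(1−p) = −12p + 8; against C2: 8p + 4(1−p) = 4p + 4.
Setting these equal: −12p + 8 = 4p + 4 ⇒ −16p = -4 ⇒ p = 1/4, and the value is (-12)·(1/4) + 8 = 5.
For General C: with q = P(C1), equating a1's and a2's payoffs gives −12q + 8 = 4q + 4 ⇒ q = 1/4.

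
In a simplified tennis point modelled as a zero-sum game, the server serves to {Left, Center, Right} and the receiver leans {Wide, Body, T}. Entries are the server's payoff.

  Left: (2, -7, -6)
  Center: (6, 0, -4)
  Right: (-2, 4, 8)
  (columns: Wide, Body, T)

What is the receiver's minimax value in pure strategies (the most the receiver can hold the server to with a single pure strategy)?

4

Column maxima: Wide → 6, Body → 4, T → 8.
The smallest of these is 4.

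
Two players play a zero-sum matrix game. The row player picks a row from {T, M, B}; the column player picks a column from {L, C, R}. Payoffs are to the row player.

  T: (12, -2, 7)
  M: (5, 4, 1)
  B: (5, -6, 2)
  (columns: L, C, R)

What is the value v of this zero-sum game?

5/2

Row minima: T → -2, M → 1, B → -6; maximin = 1.
Column maxima: L → 12, C → 4, R → 7; minimax = 4.
1 ≠ 4, so there is no saddle point; optimal play is mixed.
B is strictly dominated by T, so the row player never plays it.
L is strictly dominated by C (it gives the row player strictly more in every row), so the column player never plays it.
On the remaining 2×2 (T, M vs C, R):
Let the row player play T with probability p. Expected payoff against C: (-2)p + 4(1−p) = −6p + 4; against R: 7p + 1(1−p) = 6p + 1.
Setting these equal: −6p + 4 = 6p + 1 ⇒ −12p = -3 ⇒ p = 1/4, and the value is (-6)·(1/4) + 4 = 5/2.
For the column player: with q = P(C), equating T's and M's payoffs gives −9q + 7 = 3q + 1 ⇒ q = 1/2.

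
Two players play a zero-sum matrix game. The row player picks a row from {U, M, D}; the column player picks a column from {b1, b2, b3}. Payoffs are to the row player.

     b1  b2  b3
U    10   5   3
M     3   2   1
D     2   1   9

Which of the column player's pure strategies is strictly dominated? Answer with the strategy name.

b2 holds the row player's payoff strictly below b1 in every row: 5 < 10, 2 < 3, 1 < 2.
So b1 is strictly dominated for the column player.

b1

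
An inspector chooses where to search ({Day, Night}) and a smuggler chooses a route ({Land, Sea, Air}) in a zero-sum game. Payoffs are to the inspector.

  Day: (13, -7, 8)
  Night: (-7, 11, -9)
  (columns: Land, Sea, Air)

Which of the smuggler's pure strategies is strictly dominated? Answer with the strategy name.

Air holds the inspector's payoff strictly below Land in every row: 8 < 13, -9 < -7.
So Land is strictly dominated for the smuggler.

Land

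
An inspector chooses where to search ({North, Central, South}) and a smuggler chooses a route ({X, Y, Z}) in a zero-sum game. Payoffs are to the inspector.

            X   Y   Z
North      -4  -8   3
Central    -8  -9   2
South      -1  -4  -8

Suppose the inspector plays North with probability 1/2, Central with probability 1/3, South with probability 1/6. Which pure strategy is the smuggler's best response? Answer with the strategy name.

Y

If the smuggler plays X, the inspector's expected payoff is (1/2)·(-4) + (1/3)·(-8) + (1/6)·(-1) = -29/6.
If the smuggler plays Y, the inspector's expected payoff is (1/2)·(-8) + (1/3)·(-9) + (1/6)·(-4) = -23/3.
If the smuggler plays Z, the inspector's expected payoff is (1/2)·3 + (1/3)·2 + (1/6)·(-8) = 5/6.
The smuggler minimizes the inspector's payoff; the smallest is -23/3, so the best response is Y.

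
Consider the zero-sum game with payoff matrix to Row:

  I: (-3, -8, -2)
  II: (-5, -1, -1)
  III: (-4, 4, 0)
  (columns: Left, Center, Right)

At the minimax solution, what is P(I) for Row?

8/13

Row minima: I → -8, II → -5, III → -4; maximin = -4.
Column maxima: Left → -3, Center → 4, Right → 0; minimax = -3.
-4 ≠ -3, so there is no saddle point; optimal play is mixed.
II is strictly dominated by III, so Row never plays it.
Right is strictly dominated by Left (it gives Row strictly more in every row), so Column never plays it.
On the remaining 2×2 (I, III vs Left, Center):
Let Row play I with probability p. Expected payoff against Left: (-3)p + (-4)(1−p) = p − 4; against Center: (-8)p + 4(1−p) = −12p + 4.
Setting these equal: p − 4 = −12p + 4 ⇒ 13p = 8 ⇒ p = 8/13, and the value is (1)·(8/13) − 4 = -44/13.
For Column: with q = P(Left), equating I's and III's payoffs gives 5q − 8 = −8q + 4 ⇒ q = 12/13.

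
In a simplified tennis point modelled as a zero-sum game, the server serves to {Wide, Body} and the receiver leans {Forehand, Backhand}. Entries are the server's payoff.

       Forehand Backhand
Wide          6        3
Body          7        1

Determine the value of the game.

3

Row minima: Wide → 3, Body → 1; maximin = 3.
Column maxima: Forehand → 7, Backhand → 3; minimax = 3.
Since maximin = minimax = 3, there is a saddle point and the value is 3.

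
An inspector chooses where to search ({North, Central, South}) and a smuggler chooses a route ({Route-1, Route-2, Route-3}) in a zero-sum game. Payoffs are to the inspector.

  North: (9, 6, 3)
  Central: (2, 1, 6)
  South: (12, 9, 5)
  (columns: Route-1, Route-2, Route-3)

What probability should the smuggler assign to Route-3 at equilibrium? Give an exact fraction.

Row minima: North → 3, Central → 1, South → 5; maximin = 5.
Column maxima: Route-1 → 12, Route-2 → 9, Route-3 → 6; minimax = 6.
5 ≠ 6, so there is no saddle point; optimal play is mixed.
North is strictly dominated by South, so the inspector never plays it.
Route-1 is strictly dominated by Route-2 (it gives the inspector strictly more in every row), so the smuggler never plays it.
On the remaining 2×2 (Central, South vs Route-2, Route-3):
Let the inspector play Central with probability p. Expected payoff against Route-2: 1p + 9(1−p) = −8p + 9; against Route-3: 6p + 5(1−p) = p + 5.
Setting these equal: −8p + 9 = p + 5 ⇒ −9p = -4 ⇒ p = 4/9, and the value is (-8)·(4/9) + 9 = 49/9.
For the smuggler: with q = P(Route-2), equating Central's and South's payoffs gives −5q + 6 = 4q + 5 ⇒ q = 1/9.

8/9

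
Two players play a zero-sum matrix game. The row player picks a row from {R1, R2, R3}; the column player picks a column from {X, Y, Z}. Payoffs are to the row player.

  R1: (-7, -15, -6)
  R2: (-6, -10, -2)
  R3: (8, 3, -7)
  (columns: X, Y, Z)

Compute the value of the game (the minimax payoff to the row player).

Row minima: R1 → -15, R2 → -10, R3 → -7; maximin = -7.
Column maxima: X → 8, Y → 3, Z → -2; minimax = -2.
-7 ≠ -2, so there is no saddle point; optimal play is mixed.
R1 is strictly dominated by R2, so the row player never plays it.
X is strictly dominated by Y (it gives the row player strictly more in every row), so the column player never plays it.
On the remaining 2×2 (R2, R3 vs Y, Z):
Let the row player play R2 with probability p. Expected payoff against Y: (-10)p + 3(1−p) = −13p + 3; against Z: (-2)p + (-7)(1−p) = 5p − 7.
Setting these equal: −13p + 3 = 5p − 7 ⇒ −18p = -10 ⇒ p = 5/9, and the value is (-13)·(5/9) + 3 = -38/9.
For the column player: with q = P(Y), equating R2's and R3's payoffs gives −8q − 2 = 10q − 7 ⇒ q = 5/18.

-38/9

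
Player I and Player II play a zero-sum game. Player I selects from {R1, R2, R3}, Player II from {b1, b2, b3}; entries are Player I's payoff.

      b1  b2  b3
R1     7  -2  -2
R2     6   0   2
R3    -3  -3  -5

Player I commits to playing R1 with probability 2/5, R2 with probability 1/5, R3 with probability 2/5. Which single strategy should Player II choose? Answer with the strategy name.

If Player II plays b1, Player I's expected payoff is (2/5)·7 + (1/5)·6 + (2/5)·(-3) = 14/5.
If Player II plays b2, Player I's expected payoff is (2/5)·(-2) + (1/5)·0 + (2/5)·(-3) = -2.
If Player II plays b3, Player I's expected payoff is (2/5)·(-2) + (1/5)·2 + (2/5)·(-5) = -12/5.
Player II minimizes Player I's payoff; the smallest is -12/5, so the best response is b3.

b3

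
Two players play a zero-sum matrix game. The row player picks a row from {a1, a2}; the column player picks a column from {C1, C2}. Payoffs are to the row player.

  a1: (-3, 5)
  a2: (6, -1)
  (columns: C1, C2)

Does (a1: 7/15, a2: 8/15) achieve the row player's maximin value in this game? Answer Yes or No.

Against C1 this mix gives (7/15)·(-3) + (8/15)·6 = 9/5.
Against C2 this mix gives (7/15)·5 + (8/15)·(-1) = 9/5.
All of the column player's active replies (C1, C2) yield 9/5, and no column does worse for the row player. The mix makes the column player indifferent and guarantees 9/5, so it is optimal.

Yes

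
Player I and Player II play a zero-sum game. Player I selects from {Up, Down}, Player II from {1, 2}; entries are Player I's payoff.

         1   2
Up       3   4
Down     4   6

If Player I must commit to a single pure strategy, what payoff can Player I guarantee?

Row minima: Up → 3, Down → 4.
The best of these is 4.

4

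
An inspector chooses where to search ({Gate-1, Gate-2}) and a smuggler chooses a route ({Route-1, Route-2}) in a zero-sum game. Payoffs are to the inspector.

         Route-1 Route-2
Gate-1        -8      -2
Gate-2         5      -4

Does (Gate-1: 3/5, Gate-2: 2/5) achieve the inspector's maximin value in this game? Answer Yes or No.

Yes

Against Route-1 this mix gives (3/5)·(-8) + (2/5)·5 = -14/5.
Against Route-2 this mix gives (3/5)·(-2) + (2/5)·(-4) = -14/5.
All of the smuggler's active replies (Route-1, Route-2) yield -14/5, and no column does worse for the inspector. The mix makes the smuggler indifferent and guarantees -14/5, so it is optimal.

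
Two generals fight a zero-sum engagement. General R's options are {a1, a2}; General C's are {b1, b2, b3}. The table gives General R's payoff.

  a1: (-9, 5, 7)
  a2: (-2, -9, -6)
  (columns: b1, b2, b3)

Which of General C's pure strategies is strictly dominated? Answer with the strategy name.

b3

b2 holds General R's payoff strictly below b3 in every row: 5 < 7, -9 < -6.
So b3 is strictly dominated for General C.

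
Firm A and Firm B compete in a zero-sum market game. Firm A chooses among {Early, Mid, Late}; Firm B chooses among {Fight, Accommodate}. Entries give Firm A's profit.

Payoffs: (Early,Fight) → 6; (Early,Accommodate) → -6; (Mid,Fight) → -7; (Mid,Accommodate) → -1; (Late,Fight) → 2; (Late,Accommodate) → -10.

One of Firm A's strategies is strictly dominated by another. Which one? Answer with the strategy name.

Late

Early gives a strictly higher payoff than Late against every column: 6 > 2, -6 > -10.
So Late is strictly dominated and Firm A never plays it.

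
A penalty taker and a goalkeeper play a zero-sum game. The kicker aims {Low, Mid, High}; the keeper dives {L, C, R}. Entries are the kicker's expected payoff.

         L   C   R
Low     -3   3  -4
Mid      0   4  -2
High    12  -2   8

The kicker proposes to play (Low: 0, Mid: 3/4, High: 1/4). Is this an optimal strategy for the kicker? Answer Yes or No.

Against L this mix gives (3/4)·0 + (1/4)·12 = 3.
Against C this mix gives (3/4)·4 + (1/4)·(-2) = 5/2.
Against R this mix gives (3/4)·(-2) + (1/4)·8 = 1/2.
The keeper will play R, holding the kicker to 1/2. Shifting weight toward the row that does better against R would raise this floor (the equalizing mix achieves 7/4 against both R and C), so the proposed strategy is not optimal.

No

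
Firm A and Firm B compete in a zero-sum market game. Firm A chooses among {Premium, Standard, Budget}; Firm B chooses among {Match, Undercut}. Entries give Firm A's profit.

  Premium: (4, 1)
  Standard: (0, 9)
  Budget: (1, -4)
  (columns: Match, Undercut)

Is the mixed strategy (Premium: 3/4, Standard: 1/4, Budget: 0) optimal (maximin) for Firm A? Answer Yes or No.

Yes

Against Match this mix gives (3/4)·4 + (1/4)·0 = 3.
Against Undercut this mix gives (3/4)·1 + (1/4)·9 = 3.
All of Firm B's active replies (Match, Undercut) yield 3, and no column does worse for Firm A. The mix makes Firm B indifferent and guarantees 3, so it is optimal.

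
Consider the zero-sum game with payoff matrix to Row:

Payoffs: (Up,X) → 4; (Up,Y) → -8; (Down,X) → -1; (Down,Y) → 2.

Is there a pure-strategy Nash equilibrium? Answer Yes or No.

Row minima: Up → -8, Down → -1; maximin = -1.
Column maxima: X → 4, Y → 2; minimax = 2.
-1 ≠ 2, so no pure-strategy equilibrium exists.

No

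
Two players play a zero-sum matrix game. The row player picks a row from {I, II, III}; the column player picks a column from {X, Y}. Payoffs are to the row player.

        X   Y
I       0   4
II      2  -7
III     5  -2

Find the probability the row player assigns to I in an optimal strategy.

7/11

Row minima: I → 0, II → -7, III → -2; maximin = 0.
Column maxima: X → 5, Y → 4; minimax = 4.
0 ≠ 4, so there is no saddle point; optimal play is mixed.
II is strictly dominated by III, so the row player never plays it.
On the remaining 2×2 (I, III vs X, Y):
Let the row player play I with probability p. Expected payoff against X: 0p + 5(1−p) = −5p + 5; against Y: 4p + (-2)(1−p) = 6p − 2.
Setting these equal: −5p + 5 = 6p − 2 ⇒ −11p = -7 ⇒ p = 7/11, and the value is (-5)·(7/11) + 5 = 20/11.
For the column player: with q = P(X), equating I's and III's payoffs gives −4q + 4 = 7q − 2 ⇒ q = 6/11.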